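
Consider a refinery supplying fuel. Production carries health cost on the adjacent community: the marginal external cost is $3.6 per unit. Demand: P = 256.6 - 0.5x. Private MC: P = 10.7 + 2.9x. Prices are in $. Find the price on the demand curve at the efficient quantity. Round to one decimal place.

P = $221.0

Social marginal cost = private MC + MEC = 14.3 + 2.9x.
Set SMC = demand: 14.3 + 2.9x = 256.6 - 0.5x → x* = 71.2647.
Consumer price on the demand curve at x*: 256.6 − 0.5×71.2647 = 220.9677.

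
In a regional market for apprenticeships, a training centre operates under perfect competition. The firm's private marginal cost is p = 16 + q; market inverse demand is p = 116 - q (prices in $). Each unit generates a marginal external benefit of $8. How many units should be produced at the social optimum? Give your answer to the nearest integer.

q* = 54

Social marginal cost = private MC − MEB = 8 + q.
Set SMC = demand: 8 + q = 116 - q → q* = 54.0000.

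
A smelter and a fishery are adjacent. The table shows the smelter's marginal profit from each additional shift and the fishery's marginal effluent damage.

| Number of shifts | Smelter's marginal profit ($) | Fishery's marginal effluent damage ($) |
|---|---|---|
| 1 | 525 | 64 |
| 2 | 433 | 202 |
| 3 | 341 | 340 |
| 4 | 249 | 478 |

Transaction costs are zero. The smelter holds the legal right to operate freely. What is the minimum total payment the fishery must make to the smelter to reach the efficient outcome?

Left alone the smelter would choose level 4 (marginal profit stays positive).
Efficient level: k* = 3 (marginal profit ≥ marginal effluent damage through 3).
The fishery must at least cover the smelter's forgone profit from cutting 4→3: 249 = 249.

$249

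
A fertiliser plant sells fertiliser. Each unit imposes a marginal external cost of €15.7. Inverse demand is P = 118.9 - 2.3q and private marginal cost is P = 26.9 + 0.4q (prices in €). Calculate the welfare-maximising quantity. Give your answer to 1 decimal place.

Social marginal cost = private MC + MEC = 42.6 + 0.4q.
Set SMC = demand: 42.6 + 0.4q = 118.9 - 2.3q → q* = 28.2593.

q* = 28.3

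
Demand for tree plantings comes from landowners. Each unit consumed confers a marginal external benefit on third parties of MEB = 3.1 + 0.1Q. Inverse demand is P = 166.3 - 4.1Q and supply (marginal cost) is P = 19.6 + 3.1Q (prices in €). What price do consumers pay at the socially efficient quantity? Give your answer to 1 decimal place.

P = €79.8

Social marginal benefit = demand + MEB = 169.4 - 4.0Q.
Set SMB = MC: 169.4 - 4.0Q = 19.6 + 3.1Q → Q* = 21.0986.
Consumer price on the demand curve at Q*: 166.3 − 4.1×21.0986 = 79.7957.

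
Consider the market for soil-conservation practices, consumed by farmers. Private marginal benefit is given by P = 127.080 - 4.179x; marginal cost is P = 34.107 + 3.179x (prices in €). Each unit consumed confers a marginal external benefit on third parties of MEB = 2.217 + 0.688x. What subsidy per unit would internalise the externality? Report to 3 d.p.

subsidy = €12.036 per unit

Social marginal benefit = demand + MEB = 129.297 - 3.491x.
Set SMB = MC: 129.297 - 3.491x = 34.107 + 3.179x → x* = 14.2714.
The Pigouvian subsidy equals MEB at x*: 2.217 + 0.688×14.2714 = 12.0357.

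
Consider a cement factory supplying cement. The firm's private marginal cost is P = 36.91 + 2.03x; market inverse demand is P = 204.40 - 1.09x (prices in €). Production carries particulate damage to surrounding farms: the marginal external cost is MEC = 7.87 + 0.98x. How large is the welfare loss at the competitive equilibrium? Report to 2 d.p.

DWL = €446.06

Market equilibrium (private): 36.91 + 2.03x = 204.40 - 1.09x → x_m = 53.6827.
Social marginal cost = private MC + MEC = 44.78 + 3.01x.
Set SMC = demand: 44.78 + 3.01x = 204.40 - 1.09x → x* = 38.9317.
The loss is the area between SMC and demand from x* to x_m; with linear curves that's a triangle of height MEC(x_m).
DWL = ½ × 14.7510 × 60.4790 = 446.0629.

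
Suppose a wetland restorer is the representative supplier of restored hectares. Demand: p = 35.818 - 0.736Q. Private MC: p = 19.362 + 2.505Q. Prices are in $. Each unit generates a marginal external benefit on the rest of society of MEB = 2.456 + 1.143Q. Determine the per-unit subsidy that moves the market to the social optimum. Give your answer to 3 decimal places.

subsidy = $12.759 per unit

Social marginal cost = private MC − MEB = 16.906 + 1.362Q.
Set SMC = demand: 16.906 + 1.362Q = 35.818 - 0.736Q → Q* = 9.0143.
The Pigouvian subsidy equals MEB at Q*: 2.456 + 1.143×9.0143 = 12.7593.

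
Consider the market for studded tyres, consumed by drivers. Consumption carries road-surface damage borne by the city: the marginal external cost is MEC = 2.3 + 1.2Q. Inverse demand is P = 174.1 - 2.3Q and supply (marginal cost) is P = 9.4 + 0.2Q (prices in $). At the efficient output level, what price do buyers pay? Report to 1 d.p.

P = $73.1

Social marginal benefit = demand − MEC = 171.8 - 3.5Q.
Set SMB = MC: 171.8 - 3.5Q = 9.4 + 0.2Q → Q* = 43.8919.
Consumer price on the demand curve at Q*: 174.1 − 2.3×43.8919 = 73.1486.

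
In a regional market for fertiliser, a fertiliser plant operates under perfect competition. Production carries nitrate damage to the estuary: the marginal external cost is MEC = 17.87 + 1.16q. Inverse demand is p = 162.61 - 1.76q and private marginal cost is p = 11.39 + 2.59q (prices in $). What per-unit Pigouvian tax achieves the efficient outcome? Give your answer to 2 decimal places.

Social marginal cost = private MC + MEC = 29.26 + 3.75q.
Set SMC = demand: 29.26 + 3.75q = 162.61 - 1.76q → q* = 24.2015.
The Pigouvian tax equals MEC at q*: 17.87 + 1.16×24.2015 = 45.9437.

tax = $45.94 per unit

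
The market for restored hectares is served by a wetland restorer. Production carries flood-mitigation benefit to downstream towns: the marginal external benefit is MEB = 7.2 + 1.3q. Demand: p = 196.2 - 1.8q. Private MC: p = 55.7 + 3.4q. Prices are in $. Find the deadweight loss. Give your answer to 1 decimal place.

Market equilibrium (private): 55.7 + 3.4q = 196.2 - 1.8q → q_m = 27.0192.
Social marginal cost = private MC − MEB = 48.5 + 2.1q.
Set SMC = demand: 48.5 + 2.1q = 196.2 - 1.8q → q* = 37.8718.
Height of the DWL triangle at q_m is demand(q_m) − SMC(q_m) = MEB(q_m) = 42.3250.
DWL = ½ × 10.8526 × 42.3250 = 229.6681.

DWL = $229.7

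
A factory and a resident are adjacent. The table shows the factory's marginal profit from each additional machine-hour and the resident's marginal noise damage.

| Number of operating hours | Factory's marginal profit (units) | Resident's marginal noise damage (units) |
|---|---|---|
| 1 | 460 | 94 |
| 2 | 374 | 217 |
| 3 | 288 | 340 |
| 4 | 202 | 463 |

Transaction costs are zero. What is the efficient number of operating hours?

2

Bargaining reaches the level where marginal profit last exceeds marginal noise damage.
That holds through level 2 (374 ≥ 217) but not at 3 (288 < 340).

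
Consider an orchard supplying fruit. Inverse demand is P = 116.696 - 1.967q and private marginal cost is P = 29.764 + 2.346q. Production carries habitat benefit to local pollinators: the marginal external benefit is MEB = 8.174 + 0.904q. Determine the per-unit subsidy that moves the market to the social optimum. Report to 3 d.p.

subsidy = 33.394 per unit

Social marginal cost = private MC − MEB = 21.590 + 1.442q.
Set SMC = demand: 21.590 + 1.442q = 116.696 - 1.967q → q* = 27.8985.
The Pigouvian subsidy equals MEB at q*: 8.174 + 0.904×27.8985 = 33.3942.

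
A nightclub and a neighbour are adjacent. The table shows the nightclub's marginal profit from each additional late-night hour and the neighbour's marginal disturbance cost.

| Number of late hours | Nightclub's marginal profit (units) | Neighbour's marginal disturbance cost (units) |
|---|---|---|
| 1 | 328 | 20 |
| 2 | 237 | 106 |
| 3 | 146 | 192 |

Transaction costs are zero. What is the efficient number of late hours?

2

Bargaining reaches the level where marginal profit last exceeds marginal disturbance cost.
That holds through level 2 (237 ≥ 106) but not at 3 (146 < 192).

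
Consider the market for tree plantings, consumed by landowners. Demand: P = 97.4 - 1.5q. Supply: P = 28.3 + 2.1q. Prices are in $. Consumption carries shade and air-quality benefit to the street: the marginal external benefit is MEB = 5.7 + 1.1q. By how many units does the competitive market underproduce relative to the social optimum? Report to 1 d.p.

10.7 units

Market equilibrium (private): 28.3 + 2.1q = 97.4 - 1.5q → q_m = 19.1944.
Social marginal benefit = demand + MEB = 103.1 - 0.4q.
Set SMB = MC: 103.1 - 0.4q = 28.3 + 2.1q → q* = 29.9200.
Gap = |19.1944 − 29.9200| = 10.7256.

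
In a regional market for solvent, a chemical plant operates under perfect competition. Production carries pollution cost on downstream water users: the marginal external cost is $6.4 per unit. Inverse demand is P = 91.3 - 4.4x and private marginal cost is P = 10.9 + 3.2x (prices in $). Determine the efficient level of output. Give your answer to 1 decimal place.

x* = 9.7

Social marginal cost = private MC + MEC = 17.3 + 3.2x.
Set SMC = demand: 17.3 + 3.2x = 91.3 - 4.4x → x* = 9.7368.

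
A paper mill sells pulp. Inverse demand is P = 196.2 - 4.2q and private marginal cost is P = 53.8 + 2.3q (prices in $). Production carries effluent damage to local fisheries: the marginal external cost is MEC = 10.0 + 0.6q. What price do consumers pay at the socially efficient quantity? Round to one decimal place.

P = $117.9

Social marginal cost = private MC + MEC = 63.8 + 2.9q.
Set SMC = demand: 63.8 + 2.9q = 196.2 - 4.2q → q* = 18.6479.
Consumer price on the demand curve at q*: 196.2 − 4.2×18.6479 = 117.8788.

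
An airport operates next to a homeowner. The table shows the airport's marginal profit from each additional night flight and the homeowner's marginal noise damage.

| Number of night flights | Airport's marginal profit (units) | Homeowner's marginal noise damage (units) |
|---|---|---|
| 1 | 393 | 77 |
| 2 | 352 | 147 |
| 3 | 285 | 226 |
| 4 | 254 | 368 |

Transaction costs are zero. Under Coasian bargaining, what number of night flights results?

Bargaining reaches the level where marginal profit last exceeds marginal noise damage.
That holds through level 3 (285 ≥ 226) but not at 4 (254 < 368).

3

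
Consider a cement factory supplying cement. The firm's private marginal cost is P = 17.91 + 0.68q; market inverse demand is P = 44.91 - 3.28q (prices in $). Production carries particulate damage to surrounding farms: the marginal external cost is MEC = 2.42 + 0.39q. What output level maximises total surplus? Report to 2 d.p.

q* = 5.65

Social marginal cost = private MC + MEC = 20.33 + 1.07q.
Set SMC = demand: 20.33 + 1.07q = 44.91 - 3.28q → q* = 5.6506.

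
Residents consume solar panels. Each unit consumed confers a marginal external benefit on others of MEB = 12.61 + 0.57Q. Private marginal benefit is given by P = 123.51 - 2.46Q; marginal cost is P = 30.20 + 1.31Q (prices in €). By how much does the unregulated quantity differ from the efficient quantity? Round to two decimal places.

Market equilibrium (private): 30.20 + 1.31Q = 123.51 - 2.46Q → Q_m = 24.7507.
Social marginal benefit = demand + MEB = 136.12 - 1.89Q.
Set SMB = MC: 136.12 - 1.89Q = 30.20 + 1.31Q → Q* = 33.1000.
Gap = |24.7507 − 33.1000| = 8.3493.

8.35 units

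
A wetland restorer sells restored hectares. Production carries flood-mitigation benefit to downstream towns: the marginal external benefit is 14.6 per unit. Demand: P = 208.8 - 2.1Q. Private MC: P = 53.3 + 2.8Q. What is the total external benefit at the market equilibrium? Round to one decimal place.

Market equilibrium (private): 53.3 + 2.8Q = 208.8 - 2.1Q → Q_m = 31.7347.
Total external benefit = MEB × Q_m = 14.6 × 31.7347 = 463.3266.

463.3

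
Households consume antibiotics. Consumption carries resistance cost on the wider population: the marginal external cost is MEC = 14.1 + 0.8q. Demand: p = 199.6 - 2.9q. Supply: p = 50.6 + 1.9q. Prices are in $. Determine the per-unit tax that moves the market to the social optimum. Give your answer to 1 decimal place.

Social marginal benefit = demand − MEC = 185.5 - 3.7q.
Set SMB = MC: 185.5 - 3.7q = 50.6 + 1.9q → q* = 24.0893.
The Pigouvian tax equals MEC at q*: 14.1 + 0.8×24.0893 = 33.3714.

tax = $33.4 per unit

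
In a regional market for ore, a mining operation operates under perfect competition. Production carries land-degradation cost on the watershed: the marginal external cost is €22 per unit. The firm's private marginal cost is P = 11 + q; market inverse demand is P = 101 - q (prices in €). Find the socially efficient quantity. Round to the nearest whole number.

Social marginal cost = private MC + MEC = 33 + q.
Set SMC = demand: 33 + q = 101 - q → q* = 34.0000.

q* = 34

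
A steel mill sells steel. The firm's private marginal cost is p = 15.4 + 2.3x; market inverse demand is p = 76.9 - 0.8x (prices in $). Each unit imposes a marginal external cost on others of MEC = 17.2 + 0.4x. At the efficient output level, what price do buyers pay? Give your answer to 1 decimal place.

P = $66.8

Social marginal cost = private MC + MEC = 32.6 + 2.7x.
Set SMC = demand: 32.6 + 2.7x = 76.9 - 0.8x → x* = 12.6571.
Consumer price on the demand curve at x*: 76.9 − 0.8×12.6571 = 66.7743.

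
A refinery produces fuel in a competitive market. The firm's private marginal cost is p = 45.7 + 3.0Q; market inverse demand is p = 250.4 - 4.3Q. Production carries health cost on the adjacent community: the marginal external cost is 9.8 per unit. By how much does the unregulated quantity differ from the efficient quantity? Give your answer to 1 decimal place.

1.3 units

Market equilibrium (private): 45.7 + 3.0Q = 250.4 - 4.3Q → Q_m = 28.0411.
Social marginal cost = private MC + MEC = 55.5 + 3.0Q.
Set SMC = demand: 55.5 + 3.0Q = 250.4 - 4.3Q → Q* = 26.6986.
Gap = |28.0411 − 26.6986| = 1.3425.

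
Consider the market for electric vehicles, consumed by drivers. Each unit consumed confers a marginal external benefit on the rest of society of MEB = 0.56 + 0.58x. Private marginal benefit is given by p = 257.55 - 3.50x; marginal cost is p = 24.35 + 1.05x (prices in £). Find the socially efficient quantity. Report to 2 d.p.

Social marginal benefit = demand + MEB = 258.11 - 2.92x.
Set SMB = MC: 258.11 - 2.92x = 24.35 + 1.05x → x* = 58.8816.

x* = 58.88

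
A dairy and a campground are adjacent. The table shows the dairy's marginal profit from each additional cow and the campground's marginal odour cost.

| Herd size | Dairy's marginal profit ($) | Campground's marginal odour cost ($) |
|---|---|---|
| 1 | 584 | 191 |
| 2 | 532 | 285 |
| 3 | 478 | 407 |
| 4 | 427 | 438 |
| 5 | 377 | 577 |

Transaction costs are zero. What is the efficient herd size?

3

Bargaining reaches the level where marginal profit last exceeds marginal odour cost.
That holds through level 3 (478 ≥ 407) but not at 4 (427 < 438).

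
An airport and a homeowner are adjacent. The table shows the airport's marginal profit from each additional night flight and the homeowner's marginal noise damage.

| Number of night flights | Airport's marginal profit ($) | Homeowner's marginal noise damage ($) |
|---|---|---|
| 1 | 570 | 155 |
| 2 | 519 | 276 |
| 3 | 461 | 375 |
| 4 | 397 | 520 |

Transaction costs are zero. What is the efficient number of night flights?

Bargaining reaches the level where marginal profit last exceeds marginal noise damage.
That holds through level 3 (461 ≥ 375) but not at 4 (397 < 520).

3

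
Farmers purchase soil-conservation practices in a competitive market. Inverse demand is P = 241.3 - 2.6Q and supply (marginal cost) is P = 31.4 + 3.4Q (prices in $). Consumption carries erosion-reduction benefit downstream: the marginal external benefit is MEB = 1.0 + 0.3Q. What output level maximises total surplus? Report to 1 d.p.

Q* = 37.0

Social marginal benefit = demand + MEB = 242.3 - 2.3Q.
Set SMB = MC: 242.3 - 2.3Q = 31.4 + 3.4Q → Q* = 37.0000.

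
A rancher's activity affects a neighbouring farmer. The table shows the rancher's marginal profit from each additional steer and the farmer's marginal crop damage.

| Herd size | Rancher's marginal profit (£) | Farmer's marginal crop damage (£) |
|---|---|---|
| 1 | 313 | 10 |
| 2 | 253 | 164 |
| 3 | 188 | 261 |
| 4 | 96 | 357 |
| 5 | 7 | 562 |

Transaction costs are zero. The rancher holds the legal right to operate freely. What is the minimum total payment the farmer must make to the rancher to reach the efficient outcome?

£291

Left alone the rancher would choose level 5 (marginal profit stays positive).
Efficient level: k* = 2 (marginal profit ≥ marginal crop damage through 2).
The farmer must at least cover the rancher's forgone profit from cutting 5→2: 188 + 96 + 7 = 291.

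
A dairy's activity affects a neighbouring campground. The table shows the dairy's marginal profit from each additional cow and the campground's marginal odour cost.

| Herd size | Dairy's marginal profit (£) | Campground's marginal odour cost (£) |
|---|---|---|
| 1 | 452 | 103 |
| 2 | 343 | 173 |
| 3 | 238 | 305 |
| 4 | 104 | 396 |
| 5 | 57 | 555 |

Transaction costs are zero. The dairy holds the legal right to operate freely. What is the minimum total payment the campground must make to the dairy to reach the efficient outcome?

Left alone the dairy would choose level 5 (marginal profit stays positive).
Efficient level: k* = 2 (marginal profit ≥ marginal odour cost through 2).
The campground must at least cover the dairy's forgone profit from cutting 5→2: 238 + 104 + 57 = 399.

£399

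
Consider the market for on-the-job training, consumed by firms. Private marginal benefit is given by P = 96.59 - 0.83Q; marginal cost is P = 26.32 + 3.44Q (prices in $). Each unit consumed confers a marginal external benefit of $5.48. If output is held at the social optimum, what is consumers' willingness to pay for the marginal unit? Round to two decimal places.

P = $81.87

Social marginal benefit = demand + MEB = 102.07 - 0.83Q.
Set SMB = MC: 102.07 - 0.83Q = 26.32 + 3.44Q → Q* = 17.7400.
Consumer price on the demand curve at Q*: 96.59 − 0.83×17.7400 = 81.8658.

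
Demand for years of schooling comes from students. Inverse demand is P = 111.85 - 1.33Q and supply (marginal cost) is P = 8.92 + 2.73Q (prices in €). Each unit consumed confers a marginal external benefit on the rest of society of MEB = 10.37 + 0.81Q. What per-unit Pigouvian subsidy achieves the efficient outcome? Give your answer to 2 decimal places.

subsidy = €38.61 per unit

Social marginal benefit = demand + MEB = 122.22 - 0.52Q.
Set SMB = MC: 122.22 - 0.52Q = 8.92 + 2.73Q → Q* = 34.8615.
The Pigouvian subsidy equals MEB at Q*: 10.37 + 0.81×34.8615 = 38.6078.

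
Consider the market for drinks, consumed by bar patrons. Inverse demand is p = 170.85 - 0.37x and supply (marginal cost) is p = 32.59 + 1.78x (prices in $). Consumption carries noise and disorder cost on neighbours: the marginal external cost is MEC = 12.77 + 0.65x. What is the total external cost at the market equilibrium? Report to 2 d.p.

Market equilibrium (private): 32.59 + 1.78x = 170.85 - 0.37x → x_m = 64.3070.
Total external cost = ∫₀^{x_m} (12.77 + 0.65x) dx = 12.77×64.3070 + ½×0.65×64.3070² = 2165.2022.

$2165.20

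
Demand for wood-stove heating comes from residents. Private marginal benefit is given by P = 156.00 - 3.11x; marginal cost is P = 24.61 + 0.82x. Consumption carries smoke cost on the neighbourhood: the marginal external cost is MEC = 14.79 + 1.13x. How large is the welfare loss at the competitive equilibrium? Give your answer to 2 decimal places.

DWL = 273.07

Market equilibrium (private): 24.61 + 0.82x = 156.00 - 3.11x → x_m = 33.4326.
Social marginal benefit = demand − MEC = 141.21 - 4.24x.
Set SMB = MC: 141.21 - 4.24x = 24.61 + 0.82x → x* = 23.0435.
Between x* and x_m the wedge MC − SMB runs linearly from 0 to MEC(x_m), so the loss is a triangle.
DWL = ½ × 10.3891 × 52.5688 = 273.0713.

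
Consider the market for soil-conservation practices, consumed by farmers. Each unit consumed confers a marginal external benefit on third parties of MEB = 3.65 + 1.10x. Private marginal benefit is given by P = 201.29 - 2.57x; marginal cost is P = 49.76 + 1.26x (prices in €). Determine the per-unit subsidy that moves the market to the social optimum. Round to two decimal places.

Social marginal benefit = demand + MEB = 204.94 - 1.47x.
Set SMB = MC: 204.94 - 1.47x = 49.76 + 1.26x → x* = 56.8425.
The Pigouvian subsidy equals MEB at x*: 3.65 + 1.10×56.8425 = 66.1768.

subsidy = €66.18 per unit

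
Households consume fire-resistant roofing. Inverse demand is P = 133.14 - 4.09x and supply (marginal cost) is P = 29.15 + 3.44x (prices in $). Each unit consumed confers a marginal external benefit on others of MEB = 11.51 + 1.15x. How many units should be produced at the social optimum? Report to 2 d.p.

Social marginal benefit = demand + MEB = 144.65 - 2.94x.
Set SMB = MC: 144.65 - 2.94x = 29.15 + 3.44x → x* = 18.1034.

x* = 18.10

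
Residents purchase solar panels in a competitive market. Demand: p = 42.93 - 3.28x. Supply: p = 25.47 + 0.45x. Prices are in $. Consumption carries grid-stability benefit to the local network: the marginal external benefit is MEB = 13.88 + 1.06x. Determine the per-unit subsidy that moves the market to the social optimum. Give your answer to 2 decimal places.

subsidy = $26.32 per unit

Social marginal benefit = demand + MEB = 56.81 - 2.22x.
Set SMB = MC: 56.81 - 2.22x = 25.47 + 0.45x → x* = 11.7378.
The Pigouvian subsidy equals MEB at x*: 13.88 + 1.06×11.7378 = 26.3221.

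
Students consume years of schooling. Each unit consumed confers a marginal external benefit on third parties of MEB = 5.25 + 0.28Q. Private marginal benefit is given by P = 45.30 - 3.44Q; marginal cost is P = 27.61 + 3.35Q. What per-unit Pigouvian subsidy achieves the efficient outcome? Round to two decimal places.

Social marginal benefit = demand + MEB = 50.55 - 3.16Q.
Set SMB = MC: 50.55 - 3.16Q = 27.61 + 3.35Q → Q* = 3.5238.
The Pigouvian subsidy equals MEB at Q*: 5.25 + 0.28×3.5238 = 6.2367.

subsidy = 6.24 per unit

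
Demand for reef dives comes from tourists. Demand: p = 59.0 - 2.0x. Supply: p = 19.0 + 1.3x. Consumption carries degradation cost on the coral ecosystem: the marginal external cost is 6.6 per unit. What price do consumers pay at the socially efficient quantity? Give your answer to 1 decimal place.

P = 38.8

Social marginal benefit = demand − MEC = 52.4 - 2.0x.
Set SMB = MC: 52.4 - 2.0x = 19.0 + 1.3x → x* = 10.1212.
Consumer price on the demand curve at x*: 59.0 − 2.0×10.1212 = 38.7576.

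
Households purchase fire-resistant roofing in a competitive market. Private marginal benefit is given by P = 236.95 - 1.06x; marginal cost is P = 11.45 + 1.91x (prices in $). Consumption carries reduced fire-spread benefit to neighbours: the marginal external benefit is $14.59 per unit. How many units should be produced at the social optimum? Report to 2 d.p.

x* = 80.84

Social marginal benefit = demand + MEB = 251.54 - 1.06x.
Set SMB = MC: 251.54 - 1.06x = 11.45 + 1.91x → x* = 80.8384.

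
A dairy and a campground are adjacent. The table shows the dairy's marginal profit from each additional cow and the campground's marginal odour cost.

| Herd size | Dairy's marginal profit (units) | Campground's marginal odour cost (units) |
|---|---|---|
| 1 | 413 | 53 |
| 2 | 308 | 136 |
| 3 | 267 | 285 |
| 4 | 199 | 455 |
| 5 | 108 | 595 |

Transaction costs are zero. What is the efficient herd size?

2

Bargaining reaches the level where marginal profit last exceeds marginal odour cost.
That holds through level 2 (308 ≥ 136) but not at 3 (267 < 285).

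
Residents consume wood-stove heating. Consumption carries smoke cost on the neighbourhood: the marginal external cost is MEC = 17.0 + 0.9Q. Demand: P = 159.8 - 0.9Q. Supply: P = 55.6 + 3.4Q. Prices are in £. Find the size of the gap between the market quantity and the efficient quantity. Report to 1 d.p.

Market equilibrium (private): 55.6 + 3.4Q = 159.8 - 0.9Q → Q_m = 24.2326.
Social marginal benefit = demand − MEC = 142.8 - 1.8Q.
Set SMB = MC: 142.8 - 1.8Q = 55.6 + 3.4Q → Q* = 16.7692.
Gap = |24.2326 − 16.7692| = 7.4634.

7.5 units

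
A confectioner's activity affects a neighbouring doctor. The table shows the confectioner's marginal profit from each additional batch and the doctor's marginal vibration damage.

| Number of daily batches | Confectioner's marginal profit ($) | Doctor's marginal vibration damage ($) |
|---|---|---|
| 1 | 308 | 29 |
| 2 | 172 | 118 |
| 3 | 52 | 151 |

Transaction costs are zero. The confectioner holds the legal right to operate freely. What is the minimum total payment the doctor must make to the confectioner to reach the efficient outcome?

$52

Left alone the confectioner would choose level 3 (marginal profit stays positive).
Efficient level: k* = 2 (marginal profit ≥ marginal vibration damage through 2).
The doctor must at least cover the confectioner's forgone profit from cutting 3→2: 52 = 52.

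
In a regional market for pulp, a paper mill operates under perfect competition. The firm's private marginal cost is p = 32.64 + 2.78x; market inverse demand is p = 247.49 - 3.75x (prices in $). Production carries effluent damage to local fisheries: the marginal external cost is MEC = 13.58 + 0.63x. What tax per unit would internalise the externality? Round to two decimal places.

tax = $31.29 per unit

Social marginal cost = private MC + MEC = 46.22 + 3.41x.
Set SMC = demand: 46.22 + 3.41x = 247.49 - 3.75x → x* = 28.1103.
The Pigouvian tax equals MEC at x*: 13.58 + 0.63×28.1103 = 31.2895.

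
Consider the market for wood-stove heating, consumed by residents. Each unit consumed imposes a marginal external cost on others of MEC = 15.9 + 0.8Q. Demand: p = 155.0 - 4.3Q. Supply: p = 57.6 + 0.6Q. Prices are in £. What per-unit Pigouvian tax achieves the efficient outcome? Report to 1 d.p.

tax = £27.3 per unit

Social marginal benefit = demand − MEC = 139.1 - 5.1Q.
Set SMB = MC: 139.1 - 5.1Q = 57.6 + 0.6Q → Q* = 14.2982.
The Pigouvian tax equals MEC at Q*: 15.9 + 0.8×14.2982 = 27.3386.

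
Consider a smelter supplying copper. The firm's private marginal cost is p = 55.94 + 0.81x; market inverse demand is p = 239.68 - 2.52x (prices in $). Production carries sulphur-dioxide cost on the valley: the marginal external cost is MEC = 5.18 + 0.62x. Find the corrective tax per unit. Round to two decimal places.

Social marginal cost = private MC + MEC = 61.12 + 1.43x.
Set SMC = demand: 61.12 + 1.43x = 239.68 - 2.52x → x* = 45.2051.
The Pigouvian tax equals MEC at x*: 5.18 + 0.62×45.2051 = 33.2072.

tax = $33.21 per unit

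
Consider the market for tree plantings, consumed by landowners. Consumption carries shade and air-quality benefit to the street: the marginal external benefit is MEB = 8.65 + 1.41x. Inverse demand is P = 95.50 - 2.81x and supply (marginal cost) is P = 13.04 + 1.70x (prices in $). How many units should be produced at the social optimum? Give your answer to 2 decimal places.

Social marginal benefit = demand + MEB = 104.15 - 1.40x.
Set SMB = MC: 104.15 - 1.40x = 13.04 + 1.70x → x* = 29.3903.

x* = 29.39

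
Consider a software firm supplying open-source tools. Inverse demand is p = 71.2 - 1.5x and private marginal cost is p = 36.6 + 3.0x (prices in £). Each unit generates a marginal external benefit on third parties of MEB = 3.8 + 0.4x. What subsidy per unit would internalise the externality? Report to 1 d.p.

Social marginal cost = private MC − MEB = 32.8 + 2.6x.
Set SMC = demand: 32.8 + 2.6x = 71.2 - 1.5x → x* = 9.3659.
The Pigouvian subsidy equals MEB at x*: 3.8 + 0.4×9.3659 = 7.5464.

subsidy = £7.5 per unit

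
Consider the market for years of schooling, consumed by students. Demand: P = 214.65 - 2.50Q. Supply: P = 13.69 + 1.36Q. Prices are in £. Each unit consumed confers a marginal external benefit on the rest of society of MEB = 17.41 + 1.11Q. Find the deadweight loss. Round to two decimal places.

Market equilibrium (private): 13.69 + 1.36Q = 214.65 - 2.50Q → Q_m = 52.0622.
Social marginal benefit = demand + MEB = 232.06 - 1.39Q.
Set SMB = MC: 232.06 - 1.39Q = 13.69 + 1.36Q → Q* = 79.4073.
Height of the DWL triangle at Q_m is SMB(Q_m) − MC(Q_m) = MEB(Q_m) = 75.1990.
DWL = ½ × 27.3451 × 75.1990 = 1028.1621.

DWL = £1028.16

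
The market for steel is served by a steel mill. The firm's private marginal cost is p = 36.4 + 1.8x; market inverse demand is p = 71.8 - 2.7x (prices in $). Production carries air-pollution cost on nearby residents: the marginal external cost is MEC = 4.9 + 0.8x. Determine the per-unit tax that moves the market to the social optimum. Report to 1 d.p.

tax = $9.5 per unit

Social marginal cost = private MC + MEC = 41.3 + 2.6x.
Set SMC = demand: 41.3 + 2.6x = 71.8 - 2.7x → x* = 5.7547.
The Pigouvian tax equals MEC at x*: 4.9 + 0.8×5.7547 = 9.5038.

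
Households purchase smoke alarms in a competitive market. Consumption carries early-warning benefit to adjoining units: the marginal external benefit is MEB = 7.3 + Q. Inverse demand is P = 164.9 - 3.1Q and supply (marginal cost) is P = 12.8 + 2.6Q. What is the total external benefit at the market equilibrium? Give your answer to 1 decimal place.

Market equilibrium (private): 12.8 + 2.6Q = 164.9 - 3.1Q → Q_m = 26.6842.
Total external benefit = ∫₀^{Q_m} (7.3 + 1.0Q) dQ = 7.3×26.6842 + ½×1.0×26.6842² = 550.8179.

550.8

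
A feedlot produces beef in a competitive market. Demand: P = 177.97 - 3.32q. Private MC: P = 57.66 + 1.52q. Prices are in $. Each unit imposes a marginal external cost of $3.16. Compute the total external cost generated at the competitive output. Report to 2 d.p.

$78.55

Market equilibrium (private): 57.66 + 1.52q = 177.97 - 3.32q → q_m = 24.8574.
Total external cost = MEC × q_m = 3.16 × 24.8574 = 78.5494.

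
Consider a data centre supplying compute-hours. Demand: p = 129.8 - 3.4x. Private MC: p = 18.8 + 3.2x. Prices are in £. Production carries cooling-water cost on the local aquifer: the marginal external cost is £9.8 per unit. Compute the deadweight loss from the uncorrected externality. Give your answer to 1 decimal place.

DWL = £7.3

Market equilibrium (private): 18.8 + 3.2x = 129.8 - 3.4x → x_m = 16.8182.
Social marginal cost = private MC + MEC = 28.6 + 3.2x.
Set SMC = demand: 28.6 + 3.2x = 129.8 - 3.4x → x* = 15.3333.
The welfare-loss triangle has base |x_m − x*| and height MEC(x_m) (the vertical gap between SMC and demand is zero at x* and MEC at x_m).
DWL = ½ × 1.4849 × 9.8000 = 7.2760.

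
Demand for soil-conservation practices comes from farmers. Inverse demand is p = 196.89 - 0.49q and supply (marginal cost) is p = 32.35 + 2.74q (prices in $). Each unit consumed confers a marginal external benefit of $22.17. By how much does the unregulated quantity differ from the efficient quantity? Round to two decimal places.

6.86 units

Market equilibrium (private): 32.35 + 2.74q = 196.89 - 0.49q → q_m = 50.9412.
Social marginal benefit = demand + MEB = 219.06 - 0.49q.
Set SMB = MC: 219.06 - 0.49q = 32.35 + 2.74q → q* = 57.8050.
Gap = |50.9412 − 57.8050| = 6.8638.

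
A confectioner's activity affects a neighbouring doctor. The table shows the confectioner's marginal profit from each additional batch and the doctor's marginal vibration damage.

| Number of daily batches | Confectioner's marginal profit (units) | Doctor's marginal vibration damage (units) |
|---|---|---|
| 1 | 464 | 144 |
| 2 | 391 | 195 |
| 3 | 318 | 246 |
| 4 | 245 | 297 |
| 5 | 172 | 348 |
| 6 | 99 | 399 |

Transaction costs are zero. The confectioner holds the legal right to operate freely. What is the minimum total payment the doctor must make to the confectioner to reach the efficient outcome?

516

Left alone the confectioner would choose level 6 (marginal profit stays positive).
Efficient level: k* = 3 (marginal profit ≥ marginal vibration damage through 3).
The doctor must at least cover the confectioner's forgone profit from cutting 6→3: 245 + 172 + 99 = 516.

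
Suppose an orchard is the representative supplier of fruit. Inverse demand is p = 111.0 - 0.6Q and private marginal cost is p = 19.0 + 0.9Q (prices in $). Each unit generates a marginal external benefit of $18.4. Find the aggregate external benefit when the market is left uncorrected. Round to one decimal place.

$1128.5

Market equilibrium (private): 19.0 + 0.9Q = 111.0 - 0.6Q → Q_m = 61.3333.
Total external benefit = MEB × Q_m = 18.4 × 61.3333 = 1128.5327.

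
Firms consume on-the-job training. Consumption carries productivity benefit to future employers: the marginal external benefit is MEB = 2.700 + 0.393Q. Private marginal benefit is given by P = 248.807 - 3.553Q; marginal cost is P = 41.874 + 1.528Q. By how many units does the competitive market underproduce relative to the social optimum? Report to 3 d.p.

3.990 units

Market equilibrium (private): 41.874 + 1.528Q = 248.807 - 3.553Q → Q_m = 40.7268.
Social marginal benefit = demand + MEB = 251.507 - 3.160Q.
Set SMB = MC: 251.507 - 3.160Q = 41.874 + 1.528Q → Q* = 44.7169.
Gap = |40.7268 − 44.7169| = 3.9901.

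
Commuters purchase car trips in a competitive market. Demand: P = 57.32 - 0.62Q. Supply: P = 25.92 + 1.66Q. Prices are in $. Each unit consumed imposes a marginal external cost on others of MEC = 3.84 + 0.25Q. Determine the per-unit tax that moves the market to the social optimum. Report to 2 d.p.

tax = $6.56 per unit

Social marginal benefit = demand − MEC = 53.48 - 0.87Q.
Set SMB = MC: 53.48 - 0.87Q = 25.92 + 1.66Q → Q* = 10.8933.
The Pigouvian tax equals MEC at Q*: 3.84 + 0.25×10.8933 = 6.5633.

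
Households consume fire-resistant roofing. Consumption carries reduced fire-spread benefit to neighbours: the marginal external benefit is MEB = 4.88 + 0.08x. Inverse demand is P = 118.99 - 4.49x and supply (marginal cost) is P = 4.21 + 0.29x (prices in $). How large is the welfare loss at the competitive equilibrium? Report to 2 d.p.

DWL = $4.92

Market equilibrium (private): 4.21 + 0.29x = 118.99 - 4.49x → x_m = 24.0126.
Social marginal benefit = demand + MEB = 123.87 - 4.41x.
Set SMB = MC: 123.87 - 4.41x = 4.21 + 0.29x → x* = 25.4596.
The loss is the area between SMB and MC from x* to x_m; with linear curves that's a triangle of height MEB(x_m).
DWL = ½ × 1.4470 × 6.8010 = 4.9205.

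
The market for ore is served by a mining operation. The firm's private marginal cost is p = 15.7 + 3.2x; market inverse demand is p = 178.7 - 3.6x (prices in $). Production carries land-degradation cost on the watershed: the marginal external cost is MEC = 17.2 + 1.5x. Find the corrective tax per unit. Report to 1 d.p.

tax = $43.5 per unit

Social marginal cost = private MC + MEC = 32.9 + 4.7x.
Set SMC = demand: 32.9 + 4.7x = 178.7 - 3.6x → x* = 17.5663.
The Pigouvian tax equals MEC at x*: 17.2 + 1.5×17.5663 = 43.5495.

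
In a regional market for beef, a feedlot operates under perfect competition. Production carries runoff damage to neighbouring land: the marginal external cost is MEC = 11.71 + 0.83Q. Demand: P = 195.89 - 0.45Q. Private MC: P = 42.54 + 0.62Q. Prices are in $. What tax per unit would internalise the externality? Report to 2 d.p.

Social marginal cost = private MC + MEC = 54.25 + 1.45Q.
Set SMC = demand: 54.25 + 1.45Q = 195.89 - 0.45Q → Q* = 74.5474.
The Pigouvian tax equals MEC at Q*: 11.71 + 0.83×74.5474 = 73.5843.

tax = $73.58 per unit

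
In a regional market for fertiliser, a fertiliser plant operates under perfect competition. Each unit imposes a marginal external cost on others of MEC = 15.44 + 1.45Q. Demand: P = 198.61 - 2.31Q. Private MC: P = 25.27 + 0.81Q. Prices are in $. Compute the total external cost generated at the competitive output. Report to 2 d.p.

$3095.64

Market equilibrium (private): 25.27 + 0.81Q = 198.61 - 2.31Q → Q_m = 55.5577.
Total external cost = ∫₀^{Q_m} (15.44 + 1.45Q) dQ = 15.44×55.5577 + ½×1.45×55.5577² = 3095.6380.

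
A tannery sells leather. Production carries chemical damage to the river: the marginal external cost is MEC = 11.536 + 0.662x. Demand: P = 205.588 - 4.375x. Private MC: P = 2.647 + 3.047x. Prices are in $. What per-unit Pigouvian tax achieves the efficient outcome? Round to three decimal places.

tax = $27.210 per unit

Social marginal cost = private MC + MEC = 14.183 + 3.709x.
Set SMC = demand: 14.183 + 3.709x = 205.588 - 4.375x → x* = 23.6770.
The Pigouvian tax equals MEC at x*: 11.536 + 0.662×23.6770 = 27.2102.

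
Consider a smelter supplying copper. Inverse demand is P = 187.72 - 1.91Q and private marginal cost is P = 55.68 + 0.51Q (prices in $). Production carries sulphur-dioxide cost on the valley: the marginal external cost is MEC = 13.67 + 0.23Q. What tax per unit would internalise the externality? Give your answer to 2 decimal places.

Social marginal cost = private MC + MEC = 69.35 + 0.74Q.
Set SMC = demand: 69.35 + 0.74Q = 187.72 - 1.91Q → Q* = 44.6679.
The Pigouvian tax equals MEC at Q*: 13.67 + 0.23×44.6679 = 23.9436.

tax = $23.94 per unit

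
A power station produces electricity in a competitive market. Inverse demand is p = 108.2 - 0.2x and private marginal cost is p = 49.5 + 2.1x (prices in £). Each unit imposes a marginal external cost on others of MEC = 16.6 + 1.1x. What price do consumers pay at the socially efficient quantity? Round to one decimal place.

Social marginal cost = private MC + MEC = 66.1 + 3.2x.
Set SMC = demand: 66.1 + 3.2x = 108.2 - 0.2x → x* = 12.3824.
Consumer price on the demand curve at x*: 108.2 − 0.2×12.3824 = 105.7235.

P = £105.7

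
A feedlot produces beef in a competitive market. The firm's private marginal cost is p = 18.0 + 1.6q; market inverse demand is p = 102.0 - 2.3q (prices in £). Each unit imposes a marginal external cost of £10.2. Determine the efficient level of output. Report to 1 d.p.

q* = 18.9

Social marginal cost = private MC + MEC = 28.2 + 1.6q.
Set SMC = demand: 28.2 + 1.6q = 102.0 - 2.3q → q* = 18.9231.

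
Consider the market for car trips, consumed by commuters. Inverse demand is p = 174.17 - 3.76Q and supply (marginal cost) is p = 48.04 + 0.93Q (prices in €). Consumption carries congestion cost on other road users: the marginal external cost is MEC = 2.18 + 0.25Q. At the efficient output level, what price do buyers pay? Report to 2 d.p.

P = €79.83

Social marginal benefit = demand − MEC = 171.99 - 4.01Q.
Set SMB = MC: 171.99 - 4.01Q = 48.04 + 0.93Q → Q* = 25.0911.
Consumer price on the demand curve at Q*: 174.17 − 3.76×25.0911 = 79.8275.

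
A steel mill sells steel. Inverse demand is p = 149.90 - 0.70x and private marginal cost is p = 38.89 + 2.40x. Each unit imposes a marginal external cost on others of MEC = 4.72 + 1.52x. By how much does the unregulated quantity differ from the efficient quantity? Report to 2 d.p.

Market equilibrium (private): 38.89 + 2.40x = 149.90 - 0.70x → x_m = 35.8097.
Social marginal cost = private MC + MEC = 43.61 + 3.92x.
Set SMC = demand: 43.61 + 3.92x = 149.90 - 0.70x → x* = 23.0065.
Gap = |35.8097 − 23.0065| = 12.8032.

12.80 units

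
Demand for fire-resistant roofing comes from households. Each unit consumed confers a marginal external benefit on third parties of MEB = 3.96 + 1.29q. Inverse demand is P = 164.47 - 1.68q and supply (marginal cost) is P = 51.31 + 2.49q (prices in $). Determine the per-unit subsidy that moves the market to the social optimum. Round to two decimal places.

Social marginal benefit = demand + MEB = 168.43 - 0.39q.
Set SMB = MC: 168.43 - 0.39q = 51.31 + 2.49q → q* = 40.6667.
The Pigouvian subsidy equals MEB at q*: 3.96 + 1.29×40.6667 = 56.4200.

subsidy = $56.42 per unit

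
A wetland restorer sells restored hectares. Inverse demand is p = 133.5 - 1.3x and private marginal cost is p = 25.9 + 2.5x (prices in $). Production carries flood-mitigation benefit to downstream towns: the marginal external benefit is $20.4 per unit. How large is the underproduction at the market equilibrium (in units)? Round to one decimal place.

Market equilibrium (private): 25.9 + 2.5x = 133.5 - 1.3x → x_m = 28.3158.
Social marginal cost = private MC − MEB = 5.5 + 2.5x.
Set SMC = demand: 5.5 + 2.5x = 133.5 - 1.3x → x* = 33.6842.
Gap = |28.3158 − 33.6842| = 5.3684.

5.4 units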